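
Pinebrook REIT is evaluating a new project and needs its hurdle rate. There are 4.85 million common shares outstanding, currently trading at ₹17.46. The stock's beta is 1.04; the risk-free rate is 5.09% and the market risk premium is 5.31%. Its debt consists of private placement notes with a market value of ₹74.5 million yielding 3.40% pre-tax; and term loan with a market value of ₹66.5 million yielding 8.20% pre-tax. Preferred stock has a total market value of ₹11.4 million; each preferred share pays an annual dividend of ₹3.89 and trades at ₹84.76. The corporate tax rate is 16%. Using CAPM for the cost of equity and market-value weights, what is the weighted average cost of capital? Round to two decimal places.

6.84%

Cost of equity via CAPM: Re = 5.09% + 1.04 × 5.31% = 10.6124%.
Cost of preferred: Rp = 3.89 / 84.76 = 4.5894%.
Market value of equity E = 17.46 × 4.85m = 84.681m.
Total capital V = 84.681 + 11.4 + 74.5 + 66.5 = 237.081.
Equity: weight = 84.681/237.081 = 0.3572; cost = 10.6124%.
Preferred: weight = 11.4/237.081 = 0.0481; cost = 4.5894%.
Private placement notes: weight = 74.5/237.081 = 0.3142; after-tax cost = 3.4% × (1 − 16%) = 2.8560%.
Term loan: weight = 66.5/237.081 = 0.2805; after-tax cost = 8.2% × (1 − 16%) = 6.8880%.
WACC = 0.3572 × 10.6124% + 0.0481 × 4.5894% + 0.3142 × 2.8560% + 0.2805 × 6.8880% = 6.8407%.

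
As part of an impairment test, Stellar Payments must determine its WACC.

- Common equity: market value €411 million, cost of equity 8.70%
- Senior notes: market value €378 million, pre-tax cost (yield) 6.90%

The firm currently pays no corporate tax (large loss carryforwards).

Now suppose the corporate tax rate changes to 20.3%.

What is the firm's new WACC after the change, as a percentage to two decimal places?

After the change:
Total capital V = 411 + 378 = 789.
Equity: weight = 411/789 = 0.5209; cost = 8.7%.
Senior notes: weight = 378/789 = 0.4791; after-tax cost = 6.9% × (1 − 20.3%) = 5.4993%.
WACC = 0.5209 × 8.7000% + 0.4791 × 5.4993% = 7.1666%.

7.17%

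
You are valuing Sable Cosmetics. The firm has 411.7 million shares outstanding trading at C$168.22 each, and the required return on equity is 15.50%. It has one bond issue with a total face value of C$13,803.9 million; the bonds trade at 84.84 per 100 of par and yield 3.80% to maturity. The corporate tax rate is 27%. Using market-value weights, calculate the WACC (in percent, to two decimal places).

Market value of equity E = 168.22 × 411.7m = 69256.174m. Market value of debt D = 13803.9m × 84.84/100 = 11711.22876m.
Total capital V = 69256.174 + 11711.22876 = 80967.40276.
Equity: weight = 69256.174/80967.40276 = 0.8554; cost = 15.5%.
Bonds outstanding: weight = 11711.22876/80967.40276 = 0.1446; after-tax cost = 3.8% × (1 − 27%) = 2.7740%.
WACC = 0.8554 × 15.5000% + 0.1446 × 2.7740% = 13.6593%.

13.66%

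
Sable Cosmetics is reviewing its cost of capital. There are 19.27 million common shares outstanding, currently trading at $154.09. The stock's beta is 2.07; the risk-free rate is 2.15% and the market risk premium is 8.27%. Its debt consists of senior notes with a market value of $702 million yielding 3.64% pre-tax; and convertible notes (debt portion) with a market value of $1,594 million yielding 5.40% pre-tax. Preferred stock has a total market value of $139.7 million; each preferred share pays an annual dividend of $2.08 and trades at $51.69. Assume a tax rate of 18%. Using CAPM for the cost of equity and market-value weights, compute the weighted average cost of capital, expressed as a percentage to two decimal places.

12.38%

Cost of equity via CAPM: Re = 2.15% + 2.07 × 8.27% = 19.2689%.
Cost of preferred: Rp = 2.08 / 51.69 = 4.0240%.
Market value of equity E = 154.09 × 19.27m = 2969.3143m.
Total capital V = 2969.3143 + 139.7 + 702 + 1594 = 5405.0143.
Equity: weight = 2969.3143/5405.0143 = 0.5494; cost = 19.2689%.
Preferred: weight = 139.7/5405.0143 = 0.0258; cost = 4.024%.
Senior notes: weight = 702/5405.0143 = 0.1299; after-tax cost = 3.64% × (1 − 18%) = 2.9848%.
Convertible notes (debt portion): weight = 1594/5405.0143 = 0.2949; after-tax cost = 5.4% × (1 − 18%) = 4.4280%.
WACC = 0.5494 × 19.2689% + 0.0258 × 4.0240% + 0.1299 × 2.9848% + 0.2949 × 4.4280% = 12.3832%.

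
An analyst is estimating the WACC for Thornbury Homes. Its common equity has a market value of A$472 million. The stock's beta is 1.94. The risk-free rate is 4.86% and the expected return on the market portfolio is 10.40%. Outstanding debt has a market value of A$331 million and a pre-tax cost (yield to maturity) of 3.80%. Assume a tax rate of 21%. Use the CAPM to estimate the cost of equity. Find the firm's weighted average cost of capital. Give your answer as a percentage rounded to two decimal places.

10.41%

Market risk premium = 10.4% − 4.86% = 5.54%.
Cost of equity via CAPM: Re = 4.86% + 1.94 × 5.54% = 15.6076%.
Total capital V = 472 + 331 = 803.
Equity: weight = 472/803 = 0.5878; cost = 15.6076%.
Debt: weight = 331/803 = 0.4122; after-tax cost = 3.8% × (1 − 21%) = 3.0020%.
WACC = 0.5878 × 15.6076% + 0.4122 × 3.0020% = 10.4115%.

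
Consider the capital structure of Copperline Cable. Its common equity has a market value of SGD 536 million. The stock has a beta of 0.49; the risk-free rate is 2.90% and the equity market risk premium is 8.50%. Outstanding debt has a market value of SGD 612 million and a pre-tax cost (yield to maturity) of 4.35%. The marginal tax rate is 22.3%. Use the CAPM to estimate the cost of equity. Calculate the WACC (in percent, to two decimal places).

Cost of equity via CAPM: Re = 2.9% + 0.49 × 8.5% = 7.0650%.
Total capital V = 536 + 612 = 1148.
Equity: weight = 536/1148 = 0.4669; cost = 7.065%.
Debt: weight = 612/1148 = 0.5331; after-tax cost = 4.35% × (1 − 22.3%) = 3.3800%.
WACC = 0.4669 × 7.0650% + 0.5331 × 3.3800% = 5.1005%.

5.10%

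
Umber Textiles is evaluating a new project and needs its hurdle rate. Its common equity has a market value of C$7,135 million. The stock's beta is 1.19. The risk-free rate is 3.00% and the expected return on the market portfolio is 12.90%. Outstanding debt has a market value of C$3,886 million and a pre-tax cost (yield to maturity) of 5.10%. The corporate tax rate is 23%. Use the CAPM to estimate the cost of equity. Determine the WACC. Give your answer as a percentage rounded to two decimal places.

Market risk premium = 12.9% − 3.0% = 9.9%.
Cost of equity via CAPM: Re = 3.0% + 1.19 × 9.9% = 14.7810%.
Total capital V = 7135 + 3886 = 11021.
Equity: weight = 7135/11021 = 0.6474; cost = 14.781%.
Debt: weight = 3886/11021 = 0.3526; after-tax cost = 5.1% × (1 − 23%) = 3.9270%.
WACC = 0.6474 × 14.7810% + 0.3526 × 3.9270% = 10.9539%.

10.95%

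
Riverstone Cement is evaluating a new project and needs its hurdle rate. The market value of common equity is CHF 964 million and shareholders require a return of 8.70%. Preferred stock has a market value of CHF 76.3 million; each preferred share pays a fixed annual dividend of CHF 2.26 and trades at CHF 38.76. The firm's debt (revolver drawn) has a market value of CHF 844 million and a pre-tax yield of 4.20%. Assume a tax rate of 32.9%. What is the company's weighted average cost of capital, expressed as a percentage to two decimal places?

Cost of preferred: Rp = 2.26 / 38.76 = 5.8308%.
Total capital V = 964 + 76.3 + 844 = 1884.3.
Equity: weight = 964/1884.3 = 0.5116; cost = 8.7%.
Preferred: weight = 76.3/1884.3 = 0.0405; cost = 5.8308%.
Revolver drawn: weight = 844/1884.3 = 0.4479; after-tax cost = 4.2% × (1 − 32.9%) = 2.8182%.
WACC = 0.5116 × 8.7000% + 0.0405 × 5.8308% + 0.4479 × 2.8182% = 5.9493%.

5.95%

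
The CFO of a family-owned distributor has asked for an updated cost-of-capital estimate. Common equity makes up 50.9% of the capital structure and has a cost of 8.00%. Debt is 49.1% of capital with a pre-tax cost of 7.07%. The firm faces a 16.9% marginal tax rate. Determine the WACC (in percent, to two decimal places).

6.96%

After-tax cost of debt = 7.07% × (1 − 16.9%) = 5.8752%.
WACC = 0.509 × 8.0000% + 0.491 × 5.8752% = 6.9567%.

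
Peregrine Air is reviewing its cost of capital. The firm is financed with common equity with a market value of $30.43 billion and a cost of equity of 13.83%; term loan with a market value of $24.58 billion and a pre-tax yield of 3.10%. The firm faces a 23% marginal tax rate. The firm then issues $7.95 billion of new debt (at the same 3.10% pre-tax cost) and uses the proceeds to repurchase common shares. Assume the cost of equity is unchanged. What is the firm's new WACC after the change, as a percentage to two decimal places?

After the change:
Total capital V = 22.48 + 32.53 = 55.01.
Equity: weight = 22.48/55.01 = 0.4087; cost = 13.83%.
Term loan: weight = 32.53/55.01 = 0.5913; after-tax cost = 3.1% × (1 − 23%) = 2.3870%.
WACC = 0.4087 × 13.8300% + 0.5913 × 2.3870% = 7.0632%.

7.06%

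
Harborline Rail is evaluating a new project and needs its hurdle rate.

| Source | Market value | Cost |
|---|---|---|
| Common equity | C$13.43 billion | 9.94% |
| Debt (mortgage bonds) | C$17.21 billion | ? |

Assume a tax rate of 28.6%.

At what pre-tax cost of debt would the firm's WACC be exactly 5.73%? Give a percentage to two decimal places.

3.42%

Total capital V = 13.43 + 17.21 = 30.64.
Equity weight = 13.43/30.64 = 0.4383.
Mortgage bonds weight = 17.21/30.64 = 0.5617.
Equity contribution = 0.4383 × 9.94% = 4.3569%.
Remaining for debt = 5.73% − 4.3569% = 1.3731%.
Rd × (1 − 28.6%) × 0.5617 = 1.3731%  ⇒  Rd = 3.4239%.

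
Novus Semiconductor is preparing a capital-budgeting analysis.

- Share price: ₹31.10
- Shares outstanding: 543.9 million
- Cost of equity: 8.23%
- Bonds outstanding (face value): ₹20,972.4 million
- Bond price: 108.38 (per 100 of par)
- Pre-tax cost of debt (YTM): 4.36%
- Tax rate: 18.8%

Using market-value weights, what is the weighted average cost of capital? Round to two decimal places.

5.54%

Market value of equity E = 31.1 × 543.9m = 16915.29m. Market value of debt D = 20972.4m × 108.38/100 = 22729.88712m.
Total capital V = 16915.29 + 22729.88712 = 39645.17712.
Equity: weight = 16915.29/39645.17712 = 0.4267; cost = 8.23%.
Bonds outstanding: weight = 22729.88712/39645.17712 = 0.5733; after-tax cost = 4.36% × (1 − 18.8%) = 3.5403%.
WACC = 0.4267 × 8.2300% + 0.5733 × 3.5403% = 5.5413%.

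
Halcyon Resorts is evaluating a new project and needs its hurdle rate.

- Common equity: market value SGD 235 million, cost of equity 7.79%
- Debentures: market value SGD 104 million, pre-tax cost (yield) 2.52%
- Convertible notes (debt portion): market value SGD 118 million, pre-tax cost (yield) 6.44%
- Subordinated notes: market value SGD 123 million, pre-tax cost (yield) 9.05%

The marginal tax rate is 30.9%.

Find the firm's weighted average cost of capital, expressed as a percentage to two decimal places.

Total capital V = 235 + 104 + 118 + 123 = 580.
Equity: weight = 235/580 = 0.4052; cost = 7.79%.
Debentures: weight = 104/580 = 0.1793; after-tax cost = 2.52% × (1 − 30.9%) = 1.7413%.
Convertible notes (debt portion): weight = 118/580 = 0.2034; after-tax cost = 6.44% × (1 − 30.9%) = 4.4500%.
Subordinated notes: weight = 123/580 = 0.2121; after-tax cost = 9.05% × (1 − 30.9%) = 6.2536%.
WACC = 0.4052 × 7.7900% + 0.1793 × 1.7413% + 0.2034 × 4.4500% + 0.2121 × 6.2536% = 5.7001%.

5.70%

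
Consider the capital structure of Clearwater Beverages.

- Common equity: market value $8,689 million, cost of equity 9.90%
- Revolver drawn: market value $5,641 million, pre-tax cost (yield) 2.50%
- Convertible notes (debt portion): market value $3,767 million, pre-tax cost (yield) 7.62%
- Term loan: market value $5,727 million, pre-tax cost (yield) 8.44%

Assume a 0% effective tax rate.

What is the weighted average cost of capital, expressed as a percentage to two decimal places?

Total capital V = 8689 + 5641 + 3767 + 5727 = 23824.
Equity: weight = 8689/23824 = 0.3647; cost = 9.9%.
Revolver drawn: weight = 5641/23824 = 0.2368; after-tax cost = 2.5% × (1 − 0%) = 2.5000%.
Convertible notes (debt portion): weight = 3767/23824 = 0.1581; after-tax cost = 7.62% × (1 − 0%) = 7.6200%.
Term loan: weight = 5727/23824 = 0.2404; after-tax cost = 8.44% × (1 − 0%) = 8.4400%.
WACC = 0.3647 × 9.9000% + 0.2368 × 2.5000% + 0.1581 × 7.6200% + 0.2404 × 8.4400% = 7.4364%.

7.44%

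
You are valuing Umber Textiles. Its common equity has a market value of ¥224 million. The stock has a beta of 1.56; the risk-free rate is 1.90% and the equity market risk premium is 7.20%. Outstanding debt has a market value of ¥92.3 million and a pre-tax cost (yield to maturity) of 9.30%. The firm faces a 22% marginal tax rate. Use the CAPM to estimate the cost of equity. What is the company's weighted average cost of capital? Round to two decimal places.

Cost of equity via CAPM: Re = 1.9% + 1.56 × 7.2% = 13.1320%.
Total capital V = 224 + 92.3 = 316.3.
Equity: weight = 224/316.3 = 0.7082; cost = 13.132%.
Debt: weight = 92.3/316.3 = 0.2918; after-tax cost = 9.3% × (1 − 22%) = 7.2540%.
WACC = 0.7082 × 13.1320% + 0.2918 × 7.2540% = 11.4167%.

11.42%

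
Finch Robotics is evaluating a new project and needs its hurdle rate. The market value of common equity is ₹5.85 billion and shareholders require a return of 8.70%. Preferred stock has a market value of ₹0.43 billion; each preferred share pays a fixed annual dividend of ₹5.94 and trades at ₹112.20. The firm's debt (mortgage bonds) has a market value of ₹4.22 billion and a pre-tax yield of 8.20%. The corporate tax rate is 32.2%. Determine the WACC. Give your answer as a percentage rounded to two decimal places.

Cost of preferred: Rp = 5.94 / 112.2 = 5.2941%.
Total capital V = 5.85 + 0.43 + 4.22 = 10.5.
Equity: weight = 5.85/10.5 = 0.5571; cost = 8.7%.
Preferred: weight = 0.43/10.5 = 0.0410; cost = 5.2941%.
Mortgage bonds: weight = 4.22/10.5 = 0.4019; after-tax cost = 8.2% × (1 − 32.2%) = 5.5596%.
WACC = 0.5571 × 8.7000% + 0.0410 × 5.2941% + 0.4019 × 5.5596% = 7.2984%.

7.30%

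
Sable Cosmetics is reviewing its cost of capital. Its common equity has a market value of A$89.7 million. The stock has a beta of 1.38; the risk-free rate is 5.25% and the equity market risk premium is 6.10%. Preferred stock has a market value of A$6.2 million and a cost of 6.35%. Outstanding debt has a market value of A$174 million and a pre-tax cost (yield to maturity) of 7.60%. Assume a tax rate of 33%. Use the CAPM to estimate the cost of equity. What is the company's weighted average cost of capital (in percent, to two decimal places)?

Cost of equity via CAPM: Re = 5.25% + 1.38 × 6.1% = 13.6680%.
Total capital V = 89.7 + 6.2 + 174 = 269.9.
Equity: weight = 89.7/269.9 = 0.3323; cost = 13.668%.
Preferred: weight = 6.2/269.9 = 0.0230; cost = 6.35%.
Debt: weight = 174/269.9 = 0.6447; after-tax cost = 7.6% × (1 − 33%) = 5.0920%.
WACC = 0.3323 × 13.6680% + 0.0230 × 6.3500% + 0.6447 × 5.0920% = 7.9711%.

7.97%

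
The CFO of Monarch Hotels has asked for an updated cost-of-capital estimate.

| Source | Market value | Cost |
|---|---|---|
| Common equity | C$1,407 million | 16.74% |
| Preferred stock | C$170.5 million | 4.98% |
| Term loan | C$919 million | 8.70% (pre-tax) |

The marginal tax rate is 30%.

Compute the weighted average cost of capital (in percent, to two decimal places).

Total capital V = 1407 + 170.5 + 919 = 2496.5.
Equity: weight = 1407/2496.5 = 0.5636; cost = 16.74%.
Preferred: weight = 170.5/2496.5 = 0.0683; cost = 4.98%.
Term loan: weight = 919/2496.5 = 0.3681; after-tax cost = 8.7% × (1 − 30%) = 6.0900%.
WACC = 0.5636 × 16.7400% + 0.0683 × 4.9800% + 0.3681 × 6.0900% = 12.0164%.

12.02%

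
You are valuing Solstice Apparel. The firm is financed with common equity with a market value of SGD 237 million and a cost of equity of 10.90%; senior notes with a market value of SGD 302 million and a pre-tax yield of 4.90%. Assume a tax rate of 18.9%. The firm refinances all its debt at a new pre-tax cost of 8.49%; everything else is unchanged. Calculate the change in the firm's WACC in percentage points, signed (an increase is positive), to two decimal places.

+1.63 pp

Current WACC:
Total capital V = 237 + 302 = 539.
Equity: weight = 237/539 = 0.4397; cost = 10.9%.
Senior notes: weight = 302/539 = 0.5603; after-tax cost = 4.9% × (1 − 18.9%) = 3.9739%.
WACC = 0.4397 × 10.9000% + 0.5603 × 3.9739% = 7.0193%.
After the change:
Total capital V = 237 + 302 = 539.
Equity: weight = 237/539 = 0.4397; cost = 10.9%.
Senior notes: weight = 302/539 = 0.5603; after-tax cost = 8.49% × (1 − 18.9%) = 6.8854%.
WACC = 0.4397 × 10.9000% + 0.5603 × 6.8854% = 8.6506%.
Change in WACC = 8.6506% − 7.0193% = 1.6313 pp.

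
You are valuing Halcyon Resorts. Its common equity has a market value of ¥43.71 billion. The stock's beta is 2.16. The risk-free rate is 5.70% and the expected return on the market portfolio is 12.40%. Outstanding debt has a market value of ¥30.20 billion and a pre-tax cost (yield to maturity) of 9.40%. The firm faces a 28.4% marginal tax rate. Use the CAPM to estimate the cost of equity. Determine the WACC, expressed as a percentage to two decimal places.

14.68%

Market risk premium = 12.4% − 5.7% = 6.7%.
Cost of equity via CAPM: Re = 5.7% + 2.16 × 6.7% = 20.1720%.
Total capital V = 43.71 + 30.2 = 73.91.
Equity: weight = 43.71/73.91 = 0.5914; cost = 20.172%.
Debt: weight = 30.2/73.91 = 0.4086; after-tax cost = 9.4% × (1 − 28.4%) = 6.7304%.
WACC = 0.5914 × 20.1720% + 0.4086 × 6.7304% = 14.6797%.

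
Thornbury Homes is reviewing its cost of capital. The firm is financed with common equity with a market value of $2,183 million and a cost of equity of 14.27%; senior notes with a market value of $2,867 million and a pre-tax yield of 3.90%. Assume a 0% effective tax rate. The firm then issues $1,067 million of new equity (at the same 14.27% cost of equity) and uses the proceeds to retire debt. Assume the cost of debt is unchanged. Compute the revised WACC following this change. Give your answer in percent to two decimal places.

10.57%

After the change:
Total capital V = 3250 + 1800 = 5050.
Equity: weight = 3250/5050 = 0.6436; cost = 14.27%.
Senior notes: weight = 1800/5050 = 0.3564; after-tax cost = 3.9% × (1 − 0%) = 3.9000%.
WACC = 0.6436 × 14.2700% + 0.3564 × 3.9000% = 10.5738%.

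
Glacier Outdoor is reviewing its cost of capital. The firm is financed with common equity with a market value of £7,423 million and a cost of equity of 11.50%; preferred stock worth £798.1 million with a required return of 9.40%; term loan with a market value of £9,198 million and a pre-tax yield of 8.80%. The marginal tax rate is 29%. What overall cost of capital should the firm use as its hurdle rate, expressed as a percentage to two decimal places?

Total capital V = 7423 + 798.1 + 9198 = 17419.1.
Equity: weight = 7423/17419.1 = 0.4261; cost = 11.5%.
Preferred: weight = 798.1/17419.1 = 0.0458; cost = 9.4%.
Term loan: weight = 9198/17419.1 = 0.5280; after-tax cost = 8.8% × (1 − 29%) = 6.2480%.
WACC = 0.4261 × 11.5000% + 0.0458 × 9.4000% + 0.5280 × 6.2480% = 8.6305%.

8.63%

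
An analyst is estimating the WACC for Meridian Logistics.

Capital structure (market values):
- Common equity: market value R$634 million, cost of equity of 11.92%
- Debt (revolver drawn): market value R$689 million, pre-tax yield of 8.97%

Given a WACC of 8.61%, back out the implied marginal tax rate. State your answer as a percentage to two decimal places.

37.97%

Total capital V = 634 + 689 = 1323.
Equity weight = 634/1323 = 0.4792.
Revolver drawn weight = 689/1323 = 0.5208.
Equity contribution = 0.4792 × 11.92% = 5.7122%.
Debt contribution must be 8.61% − 5.7122% = 2.8978%.
0.5208 × 8.97% × (1 − T) = 2.8978%  ⇒  (1 − T) = 0.6203.
T = 37.9685%.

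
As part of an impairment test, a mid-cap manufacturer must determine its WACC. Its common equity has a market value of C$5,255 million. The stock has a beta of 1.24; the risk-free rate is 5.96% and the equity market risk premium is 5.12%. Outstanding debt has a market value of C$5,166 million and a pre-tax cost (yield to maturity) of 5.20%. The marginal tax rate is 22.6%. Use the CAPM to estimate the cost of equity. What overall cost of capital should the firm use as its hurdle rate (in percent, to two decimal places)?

8.20%

Cost of equity via CAPM: Re = 5.96% + 1.24 × 5.12% = 12.3088%.
Total capital V = 5255 + 5166 = 10421.
Equity: weight = 5255/10421 = 0.5043; cost = 12.3088%.
Debt: weight = 5166/10421 = 0.4957; after-tax cost = 5.2% × (1 − 22.6%) = 4.0248%.
WACC = 0.5043 × 12.3088% + 0.4957 × 4.0248% = 8.2022%.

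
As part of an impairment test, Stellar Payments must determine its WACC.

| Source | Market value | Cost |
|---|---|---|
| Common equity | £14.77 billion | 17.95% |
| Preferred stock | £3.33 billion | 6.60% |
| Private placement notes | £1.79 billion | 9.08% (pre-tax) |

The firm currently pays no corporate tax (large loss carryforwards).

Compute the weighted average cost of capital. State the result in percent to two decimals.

15.25%

Total capital V = 14.77 + 3.33 + 1.79 = 19.89.
Equity: weight = 14.77/19.89 = 0.7426; cost = 17.95%.
Preferred: weight = 3.33/19.89 = 0.1674; cost = 6.6%.
Private placement notes: weight = 1.79/19.89 = 0.0900; after-tax cost = 9.08% × (1 − 0%) = 9.0800%.
WACC = 0.7426 × 17.9500% + 0.1674 × 6.6000% + 0.0900 × 9.0800% = 15.2515%.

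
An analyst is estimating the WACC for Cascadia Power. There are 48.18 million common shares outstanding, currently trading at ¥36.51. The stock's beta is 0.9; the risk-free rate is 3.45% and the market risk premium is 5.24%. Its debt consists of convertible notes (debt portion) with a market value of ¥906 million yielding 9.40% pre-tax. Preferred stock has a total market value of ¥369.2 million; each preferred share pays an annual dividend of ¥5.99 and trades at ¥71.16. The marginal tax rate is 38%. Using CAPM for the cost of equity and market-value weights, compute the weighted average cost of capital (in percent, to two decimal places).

7.50%

Cost of equity via CAPM: Re = 3.45% + 0.9 × 5.24% = 8.1660%.
Cost of preferred: Rp = 5.99 / 71.16 = 8.4177%.
Market value of equity E = 36.51 × 48.18m = 1759.0518m.
Total capital V = 1759.0518 + 369.2 + 906 = 3034.2518.
Equity: weight = 1759.0518/3034.2518 = 0.5797; cost = 8.166%.
Preferred: weight = 369.2/3034.2518 = 0.1217; cost = 8.4177%.
Convertible notes (debt portion): weight = 906/3034.2518 = 0.2986; after-tax cost = 9.4% × (1 − 38%) = 5.8280%.
WACC = 0.5797 × 8.1660% + 0.1217 × 8.4177% + 0.2986 × 5.8280% = 7.4985%.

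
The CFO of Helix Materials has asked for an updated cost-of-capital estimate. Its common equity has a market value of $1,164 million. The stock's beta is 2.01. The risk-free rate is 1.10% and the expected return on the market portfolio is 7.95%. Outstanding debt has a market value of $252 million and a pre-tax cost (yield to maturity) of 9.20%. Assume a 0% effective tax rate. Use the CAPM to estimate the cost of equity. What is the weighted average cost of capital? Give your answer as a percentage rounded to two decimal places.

Market risk premium = 7.95% − 1.1% = 6.85%.
Cost of equity via CAPM: Re = 1.1% + 2.01 × 6.85% = 14.8685%.
Total capital V = 1164 + 252 = 1416.
Equity: weight = 1164/1416 = 0.8220; cost = 14.8685%.
Debt: weight = 252/1416 = 0.1780; after-tax cost = 9.2% × (1 − 0%) = 9.2000%.
WACC = 0.8220 × 14.8685% + 0.1780 × 9.2000% = 13.8597%.

13.86%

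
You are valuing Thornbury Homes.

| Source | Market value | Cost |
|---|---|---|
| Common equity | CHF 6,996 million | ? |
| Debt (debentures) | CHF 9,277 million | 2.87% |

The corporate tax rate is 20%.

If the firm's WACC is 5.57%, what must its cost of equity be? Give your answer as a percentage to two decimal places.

Total capital V = 6996 + 9277 = 16273.
Equity weight = 6996/16273 = 0.4299.
Debentures weight = 9277/16273 = 0.5701.
Debt contribution = 0.5701 × 2.87% × (1 − 20%) = 1.3089%.
Required equity contribution = 5.57% − 1.3089% = 4.2611%.
Re = 4.2611% / 0.4299 = 9.9115%.

9.91%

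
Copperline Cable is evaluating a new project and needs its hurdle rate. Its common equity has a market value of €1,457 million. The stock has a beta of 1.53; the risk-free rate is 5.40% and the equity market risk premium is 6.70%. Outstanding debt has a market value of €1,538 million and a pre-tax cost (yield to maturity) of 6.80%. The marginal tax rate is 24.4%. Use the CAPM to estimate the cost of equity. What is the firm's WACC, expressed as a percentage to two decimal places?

Cost of equity via CAPM: Re = 5.4% + 1.53 × 6.7% = 15.6510%.
Total capital V = 1457 + 1538 = 2995.
Equity: weight = 1457/2995 = 0.4865; cost = 15.651%.
Debt: weight = 1538/2995 = 0.5135; after-tax cost = 6.8% × (1 − 24.4%) = 5.1408%.
WACC = 0.4865 × 15.6510% + 0.5135 × 5.1408% = 10.2538%.

10.25%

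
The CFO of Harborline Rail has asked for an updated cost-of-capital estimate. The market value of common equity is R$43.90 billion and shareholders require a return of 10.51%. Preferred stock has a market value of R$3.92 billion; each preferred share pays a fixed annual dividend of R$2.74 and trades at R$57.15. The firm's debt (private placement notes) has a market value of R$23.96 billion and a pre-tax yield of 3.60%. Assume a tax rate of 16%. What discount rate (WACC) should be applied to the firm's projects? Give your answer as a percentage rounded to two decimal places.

Cost of preferred: Rp = 2.74 / 57.15 = 4.7944%.
Total capital V = 43.9 + 3.92 + 23.96 = 71.78.
Equity: weight = 43.9/71.78 = 0.6116; cost = 10.51%.
Preferred: weight = 3.92/71.78 = 0.0546; cost = 4.7944%.
Private placement notes: weight = 23.96/71.78 = 0.3338; after-tax cost = 3.6% × (1 − 16%) = 3.0240%.
WACC = 0.6116 × 10.5100% + 0.0546 × 4.7944% + 0.3338 × 3.0240% = 7.6991%.

7.70%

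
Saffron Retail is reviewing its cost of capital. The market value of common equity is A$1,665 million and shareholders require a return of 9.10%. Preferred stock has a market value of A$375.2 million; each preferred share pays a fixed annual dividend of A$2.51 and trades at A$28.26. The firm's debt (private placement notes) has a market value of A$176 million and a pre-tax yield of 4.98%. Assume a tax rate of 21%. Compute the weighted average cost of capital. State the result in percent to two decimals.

8.65%

Cost of preferred: Rp = 2.51 / 28.26 = 8.8818%.
Total capital V = 1665 + 375.2 + 176 = 2216.2.
Equity: weight = 1665/2216.2 = 0.7513; cost = 9.1%.
Preferred: weight = 375.2/2216.2 = 0.1693; cost = 8.8818%.
Private placement notes: weight = 176/2216.2 = 0.0794; after-tax cost = 4.98% × (1 − 21%) = 3.9342%.
WACC = 0.7513 × 9.1000% + 0.1693 × 8.8818% + 0.0794 × 3.9342% = 8.6528%.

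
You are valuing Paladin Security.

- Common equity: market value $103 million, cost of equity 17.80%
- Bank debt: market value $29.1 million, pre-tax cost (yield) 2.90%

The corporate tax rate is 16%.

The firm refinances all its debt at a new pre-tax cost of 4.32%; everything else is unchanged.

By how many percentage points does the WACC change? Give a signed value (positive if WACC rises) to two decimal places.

Current WACC:
Total capital V = 103 + 29.1 = 132.1.
Equity: weight = 103/132.1 = 0.7797; cost = 17.8%.
Bank debt: weight = 29.1/132.1 = 0.2203; after-tax cost = 2.9% × (1 − 16%) = 2.4360%.
WACC = 0.7797 × 17.8000% + 0.2203 × 2.4360% = 14.4155%.
After the change:
Total capital V = 103 + 29.1 = 132.1.
Equity: weight = 103/132.1 = 0.7797; cost = 17.8%.
Bank debt: weight = 29.1/132.1 = 0.2203; after-tax cost = 4.32% × (1 − 16%) = 3.6288%.
WACC = 0.7797 × 17.8000% + 0.2203 × 3.6288% = 14.6783%.
Change in WACC = 14.6783% − 14.4155% = 0.2628 pp.

+0.26 pp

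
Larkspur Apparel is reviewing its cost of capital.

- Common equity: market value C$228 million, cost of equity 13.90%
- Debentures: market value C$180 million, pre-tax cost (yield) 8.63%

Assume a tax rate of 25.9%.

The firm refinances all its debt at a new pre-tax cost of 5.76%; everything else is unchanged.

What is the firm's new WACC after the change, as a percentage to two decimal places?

9.65%

After the change:
Total capital V = 228 + 180 = 408.
Equity: weight = 228/408 = 0.5588; cost = 13.9%.
Debentures: weight = 180/408 = 0.4412; after-tax cost = 5.76% × (1 − 25.9%) = 4.2682%.
WACC = 0.5588 × 13.9000% + 0.4412 × 4.2682% = 9.6507%.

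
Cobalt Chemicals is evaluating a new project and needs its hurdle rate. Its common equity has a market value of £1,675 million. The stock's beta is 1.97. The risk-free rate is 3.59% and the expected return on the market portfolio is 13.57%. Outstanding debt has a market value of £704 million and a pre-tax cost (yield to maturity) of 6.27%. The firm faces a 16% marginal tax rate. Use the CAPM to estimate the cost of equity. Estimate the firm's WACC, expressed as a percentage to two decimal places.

Market risk premium = 13.57% − 3.59% = 9.98%.
Cost of equity via CAPM: Re = 3.59% + 1.97 × 9.98% = 23.2506%.
Total capital V = 1675 + 704 = 2379.
Equity: weight = 1675/2379 = 0.7041; cost = 23.2506%.
Debt: weight = 704/2379 = 0.2959; after-tax cost = 6.27% × (1 − 16%) = 5.2668%.
WACC = 0.7041 × 23.2506% + 0.2959 × 5.2668% = 17.9288%.

17.93%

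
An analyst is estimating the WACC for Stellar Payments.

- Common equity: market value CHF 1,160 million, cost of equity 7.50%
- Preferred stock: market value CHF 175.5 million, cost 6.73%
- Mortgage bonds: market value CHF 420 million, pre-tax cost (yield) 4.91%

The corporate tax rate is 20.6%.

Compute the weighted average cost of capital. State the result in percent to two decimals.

6.56%

Total capital V = 1160 + 175.5 + 420 = 1755.5.
Equity: weight = 1160/1755.5 = 0.6608; cost = 7.5%.
Preferred: weight = 175.5/1755.5 = 0.1000; cost = 6.73%.
Mortgage bonds: weight = 420/1755.5 = 0.2392; after-tax cost = 4.91% × (1 − 20.6%) = 3.8985%.
WACC = 0.6608 × 7.5000% + 0.1000 × 6.7300% + 0.2392 × 3.8985% = 6.5614%.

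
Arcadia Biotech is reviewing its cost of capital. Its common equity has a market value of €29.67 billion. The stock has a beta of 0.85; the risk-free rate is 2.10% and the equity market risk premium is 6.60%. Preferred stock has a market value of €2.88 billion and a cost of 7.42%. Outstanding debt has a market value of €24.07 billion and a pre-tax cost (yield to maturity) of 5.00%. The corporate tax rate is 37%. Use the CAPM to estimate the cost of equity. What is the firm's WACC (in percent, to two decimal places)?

Cost of equity via CAPM: Re = 2.1% + 0.85 × 6.6% = 7.7100%.
Total capital V = 29.67 + 2.88 + 24.07 = 56.62.
Equity: weight = 29.67/56.62 = 0.5240; cost = 7.71%.
Preferred: weight = 2.88/56.62 = 0.0509; cost = 7.42%.
Debt: weight = 24.07/56.62 = 0.4251; after-tax cost = 5% × (1 − 37%) = 3.1500%.
WACC = 0.5240 × 7.7100% + 0.0509 × 7.4200% + 0.4251 × 3.1500% = 5.7567%.

5.76%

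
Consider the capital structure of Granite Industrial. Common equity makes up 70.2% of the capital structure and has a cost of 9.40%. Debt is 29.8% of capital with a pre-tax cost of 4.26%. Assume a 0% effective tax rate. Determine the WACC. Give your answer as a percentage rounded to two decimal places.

7.87%

After-tax cost of debt = 4.26% × (1 − 0%) = 4.2600%.
WACC = 0.702 × 9.4000% + 0.298 × 4.2600% = 7.8683%.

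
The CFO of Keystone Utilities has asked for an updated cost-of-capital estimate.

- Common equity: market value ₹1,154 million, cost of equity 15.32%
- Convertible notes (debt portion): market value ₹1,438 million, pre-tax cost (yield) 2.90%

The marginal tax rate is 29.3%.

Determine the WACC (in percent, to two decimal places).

Total capital V = 1154 + 1438 = 2592.
Equity: weight = 1154/2592 = 0.4452; cost = 15.32%.
Convertible notes (debt portion): weight = 1438/2592 = 0.5548; after-tax cost = 2.9% × (1 − 29.3%) = 2.0503%.
WACC = 0.4452 × 15.3200% + 0.5548 × 2.0503% = 7.9582%.

7.96%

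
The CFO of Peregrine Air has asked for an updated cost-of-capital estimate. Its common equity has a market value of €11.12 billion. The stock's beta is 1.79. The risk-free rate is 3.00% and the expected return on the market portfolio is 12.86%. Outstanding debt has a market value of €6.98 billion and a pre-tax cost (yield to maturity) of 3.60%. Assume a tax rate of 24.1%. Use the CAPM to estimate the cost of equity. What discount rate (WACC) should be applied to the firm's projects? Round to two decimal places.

13.74%

Market risk premium = 12.86% − 3.0% = 9.86%.
Cost of equity via CAPM: Re = 3.0% + 1.79 × 9.86% = 20.6494%.
Total capital V = 11.12 + 6.98 = 18.1.
Equity: weight = 11.12/18.1 = 0.6144; cost = 20.6494%.
Debt: weight = 6.98/18.1 = 0.3856; after-tax cost = 3.6% × (1 − 24.1%) = 2.7324%.
WACC = 0.6144 × 20.6494% + 0.3856 × 2.7324% = 13.7400%.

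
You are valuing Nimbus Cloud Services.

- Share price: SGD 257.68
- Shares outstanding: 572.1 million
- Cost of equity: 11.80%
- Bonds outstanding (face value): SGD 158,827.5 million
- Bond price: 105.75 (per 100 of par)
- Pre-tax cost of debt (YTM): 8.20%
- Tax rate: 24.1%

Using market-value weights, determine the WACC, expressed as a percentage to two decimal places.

8.83%

Market value of equity E = 257.68 × 572.1m = 147418.728m. Market value of debt D = 158827.5m × 105.75/100 = 167960.08125m.
Total capital V = 147418.728 + 167960.08125 = 315378.80925.
Equity: weight = 147418.728/315378.80925 = 0.4674; cost = 11.8%.
Bonds outstanding: weight = 167960.08125/315378.80925 = 0.5326; after-tax cost = 8.2% × (1 − 24.1%) = 6.2238%.
WACC = 0.4674 × 11.8000% + 0.5326 × 6.2238% = 8.8303%.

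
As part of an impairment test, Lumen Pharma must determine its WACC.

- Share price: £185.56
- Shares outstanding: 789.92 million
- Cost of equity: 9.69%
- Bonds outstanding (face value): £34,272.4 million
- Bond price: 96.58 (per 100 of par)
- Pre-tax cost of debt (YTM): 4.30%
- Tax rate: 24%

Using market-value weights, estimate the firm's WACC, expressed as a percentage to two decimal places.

8.51%

Market value of equity E = 185.56 × 789.92m = 146577.5552m. Market value of debt D = 34272.4m × 96.58/100 = 33100.28392m.
Total capital V = 146577.5552 + 33100.28392 = 179677.83912.
Equity: weight = 146577.5552/179677.83912 = 0.8158; cost = 9.69%.
Bonds outstanding: weight = 33100.28392/179677.83912 = 0.1842; after-tax cost = 4.3% × (1 − 24%) = 3.2680%.
WACC = 0.8158 × 9.6900% + 0.1842 × 3.2680% = 8.5069%.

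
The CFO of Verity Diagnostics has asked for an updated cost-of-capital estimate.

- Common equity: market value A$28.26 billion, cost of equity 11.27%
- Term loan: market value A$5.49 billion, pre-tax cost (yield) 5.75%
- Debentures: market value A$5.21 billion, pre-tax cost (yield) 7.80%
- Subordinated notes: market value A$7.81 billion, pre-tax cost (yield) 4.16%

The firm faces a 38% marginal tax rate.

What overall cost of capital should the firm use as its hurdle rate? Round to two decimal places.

Total capital V = 28.26 + 5.49 + 5.21 + 7.81 = 46.77.
Equity: weight = 28.26/46.77 = 0.6042; cost = 11.27%.
Term loan: weight = 5.49/46.77 = 0.1174; after-tax cost = 5.75% × (1 − 38%) = 3.5650%.
Debentures: weight = 5.21/46.77 = 0.1114; after-tax cost = 7.8% × (1 − 38%) = 4.8360%.
Subordinated notes: weight = 7.81/46.77 = 0.1670; after-tax cost = 4.16% × (1 − 38%) = 2.5792%.
WACC = 0.6042 × 11.2700% + 0.1174 × 3.5650% + 0.1114 × 4.8360% + 0.1670 × 2.5792% = 8.1976%.

8.20%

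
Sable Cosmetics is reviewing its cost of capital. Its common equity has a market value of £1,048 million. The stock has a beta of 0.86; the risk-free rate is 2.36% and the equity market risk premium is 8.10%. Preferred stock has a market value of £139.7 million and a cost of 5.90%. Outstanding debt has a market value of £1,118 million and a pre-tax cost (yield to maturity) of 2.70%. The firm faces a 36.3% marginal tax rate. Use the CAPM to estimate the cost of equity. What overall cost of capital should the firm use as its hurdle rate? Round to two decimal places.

5.43%

Cost of equity via CAPM: Re = 2.36% + 0.86 × 8.1% = 9.3260%.
Total capital V = 1048 + 139.7 + 1118 = 2305.7.
Equity: weight = 1048/2305.7 = 0.4545; cost = 9.326%.
Preferred: weight = 139.7/2305.7 = 0.0606; cost = 5.9%.
Debt: weight = 1118/2305.7 = 0.4849; after-tax cost = 2.7% × (1 − 36.3%) = 1.7199%.
WACC = 0.4545 × 9.3260% + 0.0606 × 5.9000% + 0.4849 × 1.7199% = 5.4303%.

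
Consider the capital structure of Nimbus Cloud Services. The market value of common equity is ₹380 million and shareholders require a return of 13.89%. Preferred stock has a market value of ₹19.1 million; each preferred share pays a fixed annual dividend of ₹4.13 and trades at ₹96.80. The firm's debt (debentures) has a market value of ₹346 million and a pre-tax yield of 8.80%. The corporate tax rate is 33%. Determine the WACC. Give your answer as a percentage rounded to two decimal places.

9.93%

Cost of preferred: Rp = 4.13 / 96.8 = 4.2665%.
Total capital V = 380 + 19.1 + 346 = 745.1.
Equity: weight = 380/745.1 = 0.5100; cost = 13.89%.
Preferred: weight = 19.1/745.1 = 0.0256; cost = 4.2665%.
Debentures: weight = 346/745.1 = 0.4644; after-tax cost = 8.8% × (1 − 33%) = 5.8960%.
WACC = 0.5100 × 13.8900% + 0.0256 × 4.2665% + 0.4644 × 5.8960% = 9.9312%.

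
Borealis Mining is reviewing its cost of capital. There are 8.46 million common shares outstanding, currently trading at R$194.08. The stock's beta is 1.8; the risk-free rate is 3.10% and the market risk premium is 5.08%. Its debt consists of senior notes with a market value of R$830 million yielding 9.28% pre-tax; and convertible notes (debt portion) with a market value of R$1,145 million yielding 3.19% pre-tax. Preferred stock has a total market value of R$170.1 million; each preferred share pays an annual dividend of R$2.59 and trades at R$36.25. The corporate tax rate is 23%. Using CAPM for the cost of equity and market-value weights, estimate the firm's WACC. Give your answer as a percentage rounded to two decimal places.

Cost of equity via CAPM: Re = 3.1% + 1.8 × 5.08% = 12.2440%.
Cost of preferred: Rp = 2.59 / 36.25 = 7.1448%.
Market value of equity E = 194.08 × 8.46m = 1641.9168m.
Total capital V = 1641.9168 + 170.1 + 830 + 1145 = 3787.0168.
Equity: weight = 1641.9168/3787.0168 = 0.4336; cost = 12.244%.
Preferred: weight = 170.1/3787.0168 = 0.0449; cost = 7.1448%.
Senior notes: weight = 830/3787.0168 = 0.2192; after-tax cost = 9.28% × (1 − 23%) = 7.1456%.
Convertible notes (debt portion): weight = 1145/3787.0168 = 0.3023; after-tax cost = 3.19% × (1 − 23%) = 2.4563%.
WACC = 0.4336 × 12.2440% + 0.0449 × 7.1448% + 0.2192 × 7.1456% + 0.3023 × 2.4563% = 7.9382%.

7.94%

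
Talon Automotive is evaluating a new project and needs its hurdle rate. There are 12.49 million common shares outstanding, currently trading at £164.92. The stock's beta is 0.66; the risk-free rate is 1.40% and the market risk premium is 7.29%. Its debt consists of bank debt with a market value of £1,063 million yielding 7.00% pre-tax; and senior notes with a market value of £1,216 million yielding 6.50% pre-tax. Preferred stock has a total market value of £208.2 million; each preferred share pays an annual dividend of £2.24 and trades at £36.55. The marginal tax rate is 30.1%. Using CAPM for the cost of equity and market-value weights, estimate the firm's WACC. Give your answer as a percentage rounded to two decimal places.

5.45%

Cost of equity via CAPM: Re = 1.4% + 0.66 × 7.29% = 6.2114%.
Cost of preferred: Rp = 2.24 / 36.55 = 6.1286%.
Market value of equity E = 164.92 × 12.49m = 2059.8508m.
Total capital V = 2059.8508 + 208.2 + 1063 + 1216 = 4547.0508.
Equity: weight = 2059.8508/4547.0508 = 0.4530; cost = 6.2114%.
Preferred: weight = 208.2/4547.0508 = 0.0458; cost = 6.1286%.
Bank debt: weight = 1063/4547.0508 = 0.2338; after-tax cost = 7% × (1 − 30.1%) = 4.8930%.
Senior notes: weight = 1216/4547.0508 = 0.2674; after-tax cost = 6.5% × (1 − 30.1%) = 4.5435%.
WACC = 0.4530 × 6.2114% + 0.0458 × 6.1286% + 0.2338 × 4.8930% + 0.2674 × 4.5435% = 5.4534%.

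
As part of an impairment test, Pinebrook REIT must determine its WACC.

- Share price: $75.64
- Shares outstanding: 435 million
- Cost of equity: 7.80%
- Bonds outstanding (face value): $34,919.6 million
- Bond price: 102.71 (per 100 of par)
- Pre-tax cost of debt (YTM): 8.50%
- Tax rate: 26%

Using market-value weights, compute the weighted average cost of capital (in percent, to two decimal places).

Market value of equity E = 75.64 × 435m = 32903.4m. Market value of debt D = 34919.6m × 102.71/100 = 35865.92116m.
Total capital V = 32903.4 + 35865.92116 = 68769.32116.
Equity: weight = 32903.4/68769.32116 = 0.4785; cost = 7.8%.
Bonds outstanding: weight = 35865.92116/68769.32116 = 0.5215; after-tax cost = 8.5% × (1 − 26%) = 6.2900%.
WACC = 0.4785 × 7.8000% + 0.5215 × 6.2900% = 7.0125%.

7.01%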